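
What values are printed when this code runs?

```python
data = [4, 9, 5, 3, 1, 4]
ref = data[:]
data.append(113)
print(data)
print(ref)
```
[4, 9, 5, 3, 1, 4, 113]
[4, 9, 5, 3, 1, 4]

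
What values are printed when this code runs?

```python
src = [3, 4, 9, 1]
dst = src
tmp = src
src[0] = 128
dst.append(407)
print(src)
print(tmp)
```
[128, 4, 9, 1, 407]
[128, 4, 9, 1, 407]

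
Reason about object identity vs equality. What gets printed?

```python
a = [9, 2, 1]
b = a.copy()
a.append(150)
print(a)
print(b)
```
[9, 2, 1, 150]
[9, 2, 1]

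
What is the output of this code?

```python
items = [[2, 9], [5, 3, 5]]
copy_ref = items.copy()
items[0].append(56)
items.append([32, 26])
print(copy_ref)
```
[[2, 9, 56], [5, 3, 5]]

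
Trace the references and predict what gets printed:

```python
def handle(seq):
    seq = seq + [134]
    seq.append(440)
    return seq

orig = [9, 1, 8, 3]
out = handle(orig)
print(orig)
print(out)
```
[9, 1, 8, 3]
[9, 1, 8, 3, 134, 440]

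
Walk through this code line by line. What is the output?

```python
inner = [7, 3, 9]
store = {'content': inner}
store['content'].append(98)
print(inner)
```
[7, 3, 9, 98]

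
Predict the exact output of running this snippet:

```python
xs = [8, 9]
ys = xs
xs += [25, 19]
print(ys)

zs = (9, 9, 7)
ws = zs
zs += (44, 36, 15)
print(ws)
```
[8, 9, 25, 19]
(9, 9, 7)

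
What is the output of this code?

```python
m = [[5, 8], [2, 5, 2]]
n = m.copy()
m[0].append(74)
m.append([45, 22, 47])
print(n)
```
[[5, 8, 74], [2, 5, 2]]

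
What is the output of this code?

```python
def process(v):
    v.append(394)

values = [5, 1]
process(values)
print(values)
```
[5, 1, 394]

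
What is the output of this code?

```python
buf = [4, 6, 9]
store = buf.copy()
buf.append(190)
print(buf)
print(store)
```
[4, 6, 9, 190]
[4, 6, 9]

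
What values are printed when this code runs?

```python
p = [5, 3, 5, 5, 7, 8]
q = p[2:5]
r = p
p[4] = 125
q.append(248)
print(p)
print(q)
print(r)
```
[5, 3, 5, 5, 125, 8]
[5, 5, 7, 248]
[5, 3, 5, 5, 125, 8]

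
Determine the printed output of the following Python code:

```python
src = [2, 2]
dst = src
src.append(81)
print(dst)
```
[2, 2, 81]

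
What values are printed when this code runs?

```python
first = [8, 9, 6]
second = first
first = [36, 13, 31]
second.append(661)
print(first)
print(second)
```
[36, 13, 31]
[8, 9, 6, 661]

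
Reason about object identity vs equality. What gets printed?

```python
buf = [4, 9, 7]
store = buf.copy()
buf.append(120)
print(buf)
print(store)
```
[4, 9, 7, 120]
[4, 9, 7]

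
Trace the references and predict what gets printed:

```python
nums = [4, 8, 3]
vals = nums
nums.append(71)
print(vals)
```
[4, 8, 3, 71]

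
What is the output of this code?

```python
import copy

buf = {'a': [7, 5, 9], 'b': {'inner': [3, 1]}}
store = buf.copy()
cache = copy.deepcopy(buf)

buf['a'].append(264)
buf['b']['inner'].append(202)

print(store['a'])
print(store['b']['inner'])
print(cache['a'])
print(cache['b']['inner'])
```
[7, 5, 9, 264]
[3, 1, 202]
[7, 5, 9]
[3, 1]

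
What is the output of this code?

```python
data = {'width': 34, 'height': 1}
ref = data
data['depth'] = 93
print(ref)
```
{'width': 34, 'height': 1, 'depth': 93}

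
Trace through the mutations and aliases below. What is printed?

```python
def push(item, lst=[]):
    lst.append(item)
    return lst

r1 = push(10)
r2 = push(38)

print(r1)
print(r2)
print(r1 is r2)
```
[10, 38]
[10, 38]
True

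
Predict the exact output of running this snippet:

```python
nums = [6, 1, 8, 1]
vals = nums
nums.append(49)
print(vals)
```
[6, 1, 8, 1, 49]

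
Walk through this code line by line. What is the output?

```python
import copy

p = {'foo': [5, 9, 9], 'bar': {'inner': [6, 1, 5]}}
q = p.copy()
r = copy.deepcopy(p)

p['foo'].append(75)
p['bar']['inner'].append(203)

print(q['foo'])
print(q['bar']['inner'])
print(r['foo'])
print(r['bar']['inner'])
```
[5, 9, 9, 75]
[6, 1, 5, 203]
[5, 9, 9]
[6, 1, 5]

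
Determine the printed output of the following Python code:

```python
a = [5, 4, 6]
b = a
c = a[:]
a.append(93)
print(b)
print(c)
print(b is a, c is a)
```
[5, 4, 6, 93]
[5, 4, 6]
True False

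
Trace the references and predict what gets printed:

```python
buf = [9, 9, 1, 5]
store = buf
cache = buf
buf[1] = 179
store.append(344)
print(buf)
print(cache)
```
[9, 179, 1, 5, 344]
[9, 179, 1, 5, 344]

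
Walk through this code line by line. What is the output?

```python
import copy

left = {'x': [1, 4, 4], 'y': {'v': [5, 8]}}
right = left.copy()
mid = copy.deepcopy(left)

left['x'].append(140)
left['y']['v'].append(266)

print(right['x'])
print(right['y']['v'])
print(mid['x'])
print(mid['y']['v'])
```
[1, 4, 4, 140]
[5, 8, 266]
[1, 4, 4]
[5, 8]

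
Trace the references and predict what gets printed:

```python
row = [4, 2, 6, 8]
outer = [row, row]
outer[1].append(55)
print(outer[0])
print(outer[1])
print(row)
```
[4, 2, 6, 8, 55]
[4, 2, 6, 8, 55]
[4, 2, 6, 8, 55]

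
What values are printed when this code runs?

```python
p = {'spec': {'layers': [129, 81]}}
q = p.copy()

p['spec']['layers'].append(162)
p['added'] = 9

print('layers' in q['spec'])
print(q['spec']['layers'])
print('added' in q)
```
True
[129, 81, 162]
False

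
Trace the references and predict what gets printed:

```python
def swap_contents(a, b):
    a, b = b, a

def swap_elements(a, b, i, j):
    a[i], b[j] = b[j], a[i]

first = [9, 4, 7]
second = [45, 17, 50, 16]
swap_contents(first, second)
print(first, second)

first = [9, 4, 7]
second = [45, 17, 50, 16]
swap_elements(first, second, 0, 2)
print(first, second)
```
[9, 4, 7] [45, 17, 50, 16]
[50, 4, 7] [45, 17, 9, 16]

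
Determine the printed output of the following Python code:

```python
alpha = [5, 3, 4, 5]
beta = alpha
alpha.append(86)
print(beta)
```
[5, 3, 4, 5, 86]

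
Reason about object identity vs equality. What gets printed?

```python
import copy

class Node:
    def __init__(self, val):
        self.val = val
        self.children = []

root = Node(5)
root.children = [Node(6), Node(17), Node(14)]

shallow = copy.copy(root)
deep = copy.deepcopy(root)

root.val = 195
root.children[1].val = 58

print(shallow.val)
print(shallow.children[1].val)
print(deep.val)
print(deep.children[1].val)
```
5
58
5
17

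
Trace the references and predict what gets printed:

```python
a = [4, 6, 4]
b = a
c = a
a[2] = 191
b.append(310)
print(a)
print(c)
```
[4, 6, 191, 310]
[4, 6, 191, 310]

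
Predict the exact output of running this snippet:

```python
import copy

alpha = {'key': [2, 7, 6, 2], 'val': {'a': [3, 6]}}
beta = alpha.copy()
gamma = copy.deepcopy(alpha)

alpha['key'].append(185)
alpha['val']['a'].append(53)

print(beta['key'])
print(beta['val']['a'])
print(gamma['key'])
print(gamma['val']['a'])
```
[2, 7, 6, 2, 185]
[3, 6, 53]
[2, 7, 6, 2]
[3, 6]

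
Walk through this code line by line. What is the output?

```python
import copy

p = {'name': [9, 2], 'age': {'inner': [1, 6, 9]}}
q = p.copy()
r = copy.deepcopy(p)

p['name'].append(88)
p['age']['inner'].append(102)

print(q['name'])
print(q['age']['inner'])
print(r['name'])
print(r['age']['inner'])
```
[9, 2, 88]
[1, 6, 9, 102]
[9, 2]
[1, 6, 9]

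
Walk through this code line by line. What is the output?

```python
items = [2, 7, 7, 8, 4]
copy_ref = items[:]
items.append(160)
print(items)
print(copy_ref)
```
[2, 7, 7, 8, 4, 160]
[2, 7, 7, 8, 4]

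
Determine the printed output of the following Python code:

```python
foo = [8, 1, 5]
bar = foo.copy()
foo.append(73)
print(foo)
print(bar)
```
[8, 1, 5, 73]
[8, 1, 5]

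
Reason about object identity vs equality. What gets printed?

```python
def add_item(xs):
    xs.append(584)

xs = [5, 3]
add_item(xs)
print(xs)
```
[5, 3, 584]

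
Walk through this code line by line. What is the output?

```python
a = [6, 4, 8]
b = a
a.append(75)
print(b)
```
[6, 4, 8, 75]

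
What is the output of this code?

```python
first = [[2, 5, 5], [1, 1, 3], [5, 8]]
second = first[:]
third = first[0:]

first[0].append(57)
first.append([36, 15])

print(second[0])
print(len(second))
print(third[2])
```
[2, 5, 5, 57]
3
[5, 8]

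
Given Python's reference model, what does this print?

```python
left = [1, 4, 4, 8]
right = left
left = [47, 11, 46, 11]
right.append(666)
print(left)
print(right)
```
[47, 11, 46, 11]
[1, 4, 4, 8, 666]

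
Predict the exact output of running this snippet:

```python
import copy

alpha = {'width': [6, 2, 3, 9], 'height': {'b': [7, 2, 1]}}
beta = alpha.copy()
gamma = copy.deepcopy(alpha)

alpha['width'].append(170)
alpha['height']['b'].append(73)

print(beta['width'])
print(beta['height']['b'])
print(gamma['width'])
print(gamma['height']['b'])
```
[6, 2, 3, 9, 170]
[7, 2, 1, 73]
[6, 2, 3, 9]
[7, 2, 1]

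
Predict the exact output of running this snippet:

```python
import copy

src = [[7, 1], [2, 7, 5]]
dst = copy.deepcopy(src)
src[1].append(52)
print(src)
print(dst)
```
[[7, 1], [2, 7, 5, 52]]
[[7, 1], [2, 7, 5]]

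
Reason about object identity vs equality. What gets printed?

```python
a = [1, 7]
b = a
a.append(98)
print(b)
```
[1, 7, 98]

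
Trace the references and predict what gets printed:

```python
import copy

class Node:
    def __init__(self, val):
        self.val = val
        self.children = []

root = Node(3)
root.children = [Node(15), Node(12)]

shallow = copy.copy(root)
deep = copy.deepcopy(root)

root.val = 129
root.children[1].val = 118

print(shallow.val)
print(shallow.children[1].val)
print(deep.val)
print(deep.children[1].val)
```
3
118
3
12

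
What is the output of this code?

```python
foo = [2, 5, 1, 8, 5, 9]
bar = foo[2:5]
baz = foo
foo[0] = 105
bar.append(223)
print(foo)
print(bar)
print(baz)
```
[105, 5, 1, 8, 5, 9]
[1, 8, 5, 223]
[105, 5, 1, 8, 5, 9]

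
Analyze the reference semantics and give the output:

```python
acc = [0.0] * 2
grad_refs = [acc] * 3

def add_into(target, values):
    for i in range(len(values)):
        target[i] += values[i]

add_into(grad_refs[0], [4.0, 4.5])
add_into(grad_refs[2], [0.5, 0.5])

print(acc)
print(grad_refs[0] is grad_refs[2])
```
[4.5, 5.0]
True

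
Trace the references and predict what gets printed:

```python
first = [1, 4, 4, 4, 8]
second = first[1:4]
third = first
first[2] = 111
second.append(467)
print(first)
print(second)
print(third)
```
[1, 4, 111, 4, 8]
[4, 4, 4, 467]
[1, 4, 111, 4, 8]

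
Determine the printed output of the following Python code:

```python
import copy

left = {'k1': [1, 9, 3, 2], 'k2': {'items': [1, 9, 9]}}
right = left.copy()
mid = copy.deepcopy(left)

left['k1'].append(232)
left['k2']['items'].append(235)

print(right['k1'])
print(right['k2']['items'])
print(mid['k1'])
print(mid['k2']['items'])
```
[1, 9, 3, 2, 232]
[1, 9, 9, 235]
[1, 9, 3, 2]
[1, 9, 9]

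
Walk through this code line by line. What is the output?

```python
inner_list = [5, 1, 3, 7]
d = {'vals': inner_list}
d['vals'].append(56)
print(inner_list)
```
[5, 1, 3, 7, 56]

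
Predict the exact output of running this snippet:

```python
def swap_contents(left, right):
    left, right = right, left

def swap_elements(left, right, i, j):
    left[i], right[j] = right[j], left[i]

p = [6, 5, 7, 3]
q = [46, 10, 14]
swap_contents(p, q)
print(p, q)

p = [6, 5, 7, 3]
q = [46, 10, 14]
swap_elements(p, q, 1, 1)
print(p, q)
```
[6, 5, 7, 3] [46, 10, 14]
[6, 10, 7, 3] [46, 5, 14]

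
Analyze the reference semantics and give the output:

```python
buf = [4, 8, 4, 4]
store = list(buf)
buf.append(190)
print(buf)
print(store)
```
[4, 8, 4, 4, 190]
[4, 8, 4, 4]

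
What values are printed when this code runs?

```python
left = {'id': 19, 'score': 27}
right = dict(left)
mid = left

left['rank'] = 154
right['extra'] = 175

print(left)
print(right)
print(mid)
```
{'id': 19, 'score': 27, 'rank': 154}
{'id': 19, 'score': 27, 'extra': 175}
{'id': 19, 'score': 27, 'rank': 154}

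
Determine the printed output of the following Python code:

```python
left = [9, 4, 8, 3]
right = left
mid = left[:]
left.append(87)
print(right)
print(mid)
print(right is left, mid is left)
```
[9, 4, 8, 3, 87]
[9, 4, 8, 3]
True False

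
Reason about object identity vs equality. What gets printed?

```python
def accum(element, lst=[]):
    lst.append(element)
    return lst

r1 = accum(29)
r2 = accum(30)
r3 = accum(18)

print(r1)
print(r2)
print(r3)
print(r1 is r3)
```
[29, 30, 18]
[29, 30, 18]
[29, 30, 18]
True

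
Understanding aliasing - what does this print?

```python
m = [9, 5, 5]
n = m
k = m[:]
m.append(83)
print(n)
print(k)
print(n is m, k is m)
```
[9, 5, 5, 83]
[9, 5, 5]
True False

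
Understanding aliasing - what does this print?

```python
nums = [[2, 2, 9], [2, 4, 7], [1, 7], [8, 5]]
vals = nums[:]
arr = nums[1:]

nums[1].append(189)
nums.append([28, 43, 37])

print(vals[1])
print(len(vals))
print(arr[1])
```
[2, 4, 7, 189]
4
[1, 7]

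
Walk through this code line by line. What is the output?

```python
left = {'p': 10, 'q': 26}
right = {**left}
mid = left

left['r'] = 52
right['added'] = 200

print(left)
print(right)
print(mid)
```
{'p': 10, 'q': 26, 'r': 52}
{'p': 10, 'q': 26, 'added': 200}
{'p': 10, 'q': 26, 'r': 52}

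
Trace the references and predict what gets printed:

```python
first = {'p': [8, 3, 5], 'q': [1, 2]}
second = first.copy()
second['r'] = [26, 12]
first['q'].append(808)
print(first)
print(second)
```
{'p': [8, 3, 5], 'q': [1, 2, 808]}
{'p': [8, 3, 5], 'q': [1, 2, 808], 'r': [26, 12]}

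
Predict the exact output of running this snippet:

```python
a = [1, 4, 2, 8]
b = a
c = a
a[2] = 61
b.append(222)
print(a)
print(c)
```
[1, 4, 61, 8, 222]
[1, 4, 61, 8, 222]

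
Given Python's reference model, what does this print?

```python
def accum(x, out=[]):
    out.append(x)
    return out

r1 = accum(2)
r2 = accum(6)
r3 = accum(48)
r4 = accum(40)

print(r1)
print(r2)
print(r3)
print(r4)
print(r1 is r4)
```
[2, 6, 48, 40]
[2, 6, 48, 40]
[2, 6, 48, 40]
[2, 6, 48, 40]
True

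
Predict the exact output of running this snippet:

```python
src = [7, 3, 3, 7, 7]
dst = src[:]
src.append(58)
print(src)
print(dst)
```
[7, 3, 3, 7, 7, 58]
[7, 3, 3, 7, 7]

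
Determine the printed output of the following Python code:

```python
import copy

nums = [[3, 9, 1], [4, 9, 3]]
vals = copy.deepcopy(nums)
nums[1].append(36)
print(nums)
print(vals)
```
[[3, 9, 1], [4, 9, 3, 36]]
[[3, 9, 1], [4, 9, 3]]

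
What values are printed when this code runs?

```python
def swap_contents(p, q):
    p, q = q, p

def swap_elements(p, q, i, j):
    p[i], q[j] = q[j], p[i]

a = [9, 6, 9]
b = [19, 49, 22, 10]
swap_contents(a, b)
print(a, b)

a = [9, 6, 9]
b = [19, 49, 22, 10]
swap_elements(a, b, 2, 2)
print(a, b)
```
[9, 6, 9] [19, 49, 22, 10]
[9, 6, 22] [19, 49, 9, 10]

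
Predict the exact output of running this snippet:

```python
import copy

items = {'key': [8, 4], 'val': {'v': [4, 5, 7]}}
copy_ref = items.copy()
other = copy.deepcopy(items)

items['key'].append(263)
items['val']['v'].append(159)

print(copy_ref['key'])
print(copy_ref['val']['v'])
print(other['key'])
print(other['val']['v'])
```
[8, 4, 263]
[4, 5, 7, 159]
[8, 4]
[4, 5, 7]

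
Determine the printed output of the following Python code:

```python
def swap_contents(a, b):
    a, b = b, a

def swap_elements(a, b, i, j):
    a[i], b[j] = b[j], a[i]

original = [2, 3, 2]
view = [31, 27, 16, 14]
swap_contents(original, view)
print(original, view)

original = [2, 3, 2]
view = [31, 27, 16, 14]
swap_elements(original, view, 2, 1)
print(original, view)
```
[2, 3, 2] [31, 27, 16, 14]
[2, 3, 27] [31, 2, 16, 14]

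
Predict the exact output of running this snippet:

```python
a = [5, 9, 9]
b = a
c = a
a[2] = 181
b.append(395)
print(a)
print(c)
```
[5, 9, 181, 395]
[5, 9, 181, 395]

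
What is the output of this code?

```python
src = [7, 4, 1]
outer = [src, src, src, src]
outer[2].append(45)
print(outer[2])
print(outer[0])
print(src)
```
[7, 4, 1, 45]
[7, 4, 1, 45]
[7, 4, 1, 45]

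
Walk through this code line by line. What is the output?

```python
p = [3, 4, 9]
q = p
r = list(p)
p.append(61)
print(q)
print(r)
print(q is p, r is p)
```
[3, 4, 9, 61]
[3, 4, 9]
True False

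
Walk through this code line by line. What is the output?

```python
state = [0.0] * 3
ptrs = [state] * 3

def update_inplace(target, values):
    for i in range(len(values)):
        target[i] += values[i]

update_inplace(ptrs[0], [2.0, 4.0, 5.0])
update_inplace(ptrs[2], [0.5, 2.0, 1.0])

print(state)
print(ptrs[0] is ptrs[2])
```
[2.5, 6.0, 6.0]
True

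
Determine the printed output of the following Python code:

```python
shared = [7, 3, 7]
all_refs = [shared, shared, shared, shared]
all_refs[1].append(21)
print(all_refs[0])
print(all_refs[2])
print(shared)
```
[7, 3, 7, 21]
[7, 3, 7, 21]
[7, 3, 7, 21]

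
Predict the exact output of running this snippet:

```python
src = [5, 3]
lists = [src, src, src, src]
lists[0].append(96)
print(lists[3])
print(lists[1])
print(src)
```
[5, 3, 96]
[5, 3, 96]
[5, 3, 96]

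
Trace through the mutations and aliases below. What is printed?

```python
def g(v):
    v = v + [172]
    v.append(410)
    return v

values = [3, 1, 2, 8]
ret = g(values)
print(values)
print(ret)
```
[3, 1, 2, 8]
[3, 1, 2, 8, 172, 410]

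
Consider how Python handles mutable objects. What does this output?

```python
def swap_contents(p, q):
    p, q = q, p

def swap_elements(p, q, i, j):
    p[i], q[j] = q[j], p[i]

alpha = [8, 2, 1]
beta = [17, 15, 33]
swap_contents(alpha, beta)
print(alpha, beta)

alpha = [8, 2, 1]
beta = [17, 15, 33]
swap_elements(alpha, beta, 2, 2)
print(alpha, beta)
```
[8, 2, 1] [17, 15, 33]
[8, 2, 33] [17, 15, 1]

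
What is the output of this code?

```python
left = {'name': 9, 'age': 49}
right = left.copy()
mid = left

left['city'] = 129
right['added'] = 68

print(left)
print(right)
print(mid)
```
{'name': 9, 'age': 49, 'city': 129}
{'name': 9, 'age': 49, 'added': 68}
{'name': 9, 'age': 49, 'city': 129}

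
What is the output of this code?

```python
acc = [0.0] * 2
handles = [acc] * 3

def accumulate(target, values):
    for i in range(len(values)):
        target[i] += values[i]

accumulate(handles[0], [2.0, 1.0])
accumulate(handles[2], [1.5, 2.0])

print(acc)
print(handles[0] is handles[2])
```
[3.5, 3.0]
True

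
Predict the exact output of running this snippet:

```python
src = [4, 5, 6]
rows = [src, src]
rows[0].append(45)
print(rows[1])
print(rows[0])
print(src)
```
[4, 5, 6, 45]
[4, 5, 6, 45]
[4, 5, 6, 45]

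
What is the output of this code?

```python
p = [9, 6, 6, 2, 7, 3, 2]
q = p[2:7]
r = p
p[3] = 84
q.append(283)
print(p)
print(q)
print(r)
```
[9, 6, 6, 84, 7, 3, 2]
[6, 2, 7, 3, 2, 283]
[9, 6, 6, 84, 7, 3, 2]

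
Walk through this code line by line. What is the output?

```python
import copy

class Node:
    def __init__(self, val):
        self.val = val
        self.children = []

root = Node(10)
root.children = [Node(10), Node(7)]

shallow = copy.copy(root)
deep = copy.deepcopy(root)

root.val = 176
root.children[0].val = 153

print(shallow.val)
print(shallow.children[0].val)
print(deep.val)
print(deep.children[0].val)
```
10
153
10
10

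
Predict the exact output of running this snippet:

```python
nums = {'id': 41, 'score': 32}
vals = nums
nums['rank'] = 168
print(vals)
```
{'id': 41, 'score': 32, 'rank': 168}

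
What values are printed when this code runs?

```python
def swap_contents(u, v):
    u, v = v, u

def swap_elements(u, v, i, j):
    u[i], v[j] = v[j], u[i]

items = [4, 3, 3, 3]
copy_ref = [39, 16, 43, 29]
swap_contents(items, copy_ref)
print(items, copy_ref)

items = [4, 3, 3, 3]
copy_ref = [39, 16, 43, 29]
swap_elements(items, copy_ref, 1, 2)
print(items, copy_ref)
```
[4, 3, 3, 3] [39, 16, 43, 29]
[4, 43, 3, 3] [39, 16, 3, 29]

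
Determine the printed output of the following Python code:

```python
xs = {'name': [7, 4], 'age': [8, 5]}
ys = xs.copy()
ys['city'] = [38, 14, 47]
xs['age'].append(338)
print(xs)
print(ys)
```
{'name': [7, 4], 'age': [8, 5, 338]}
{'name': [7, 4], 'age': [8, 5, 338], 'city': [38, 14, 47]}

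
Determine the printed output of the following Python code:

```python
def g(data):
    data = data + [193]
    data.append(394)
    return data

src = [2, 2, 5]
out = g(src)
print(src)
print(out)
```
[2, 2, 5]
[2, 2, 5, 193, 394]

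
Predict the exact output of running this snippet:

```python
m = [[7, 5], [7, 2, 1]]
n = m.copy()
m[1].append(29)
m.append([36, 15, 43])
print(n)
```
[[7, 5], [7, 2, 1, 29]]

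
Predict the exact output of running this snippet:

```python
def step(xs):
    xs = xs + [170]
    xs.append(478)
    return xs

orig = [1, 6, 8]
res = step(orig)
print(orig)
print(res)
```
[1, 6, 8]
[1, 6, 8, 170, 478]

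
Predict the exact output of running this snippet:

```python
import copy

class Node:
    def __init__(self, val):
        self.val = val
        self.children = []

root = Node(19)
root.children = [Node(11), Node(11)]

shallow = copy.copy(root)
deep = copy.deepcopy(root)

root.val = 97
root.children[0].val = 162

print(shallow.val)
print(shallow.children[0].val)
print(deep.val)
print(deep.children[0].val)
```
19
162
19
11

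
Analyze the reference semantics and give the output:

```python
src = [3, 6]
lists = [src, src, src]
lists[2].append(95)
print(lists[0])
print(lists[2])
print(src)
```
[3, 6, 95]
[3, 6, 95]
[3, 6, 95]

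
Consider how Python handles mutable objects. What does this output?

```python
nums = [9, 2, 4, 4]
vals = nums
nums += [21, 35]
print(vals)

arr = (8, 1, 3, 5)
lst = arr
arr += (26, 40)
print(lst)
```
[9, 2, 4, 4, 21, 35]
(8, 1, 3, 5)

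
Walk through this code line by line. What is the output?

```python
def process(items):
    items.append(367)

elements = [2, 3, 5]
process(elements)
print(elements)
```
[2, 3, 5, 367]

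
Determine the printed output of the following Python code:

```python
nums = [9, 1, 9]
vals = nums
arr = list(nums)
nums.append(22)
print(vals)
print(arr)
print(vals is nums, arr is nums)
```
[9, 1, 9, 22]
[9, 1, 9]
True False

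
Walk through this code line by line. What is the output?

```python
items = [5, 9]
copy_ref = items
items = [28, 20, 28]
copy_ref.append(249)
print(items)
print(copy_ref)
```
[28, 20, 28]
[5, 9, 249]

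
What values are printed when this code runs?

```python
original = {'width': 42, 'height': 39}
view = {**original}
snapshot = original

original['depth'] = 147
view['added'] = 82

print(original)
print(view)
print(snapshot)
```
{'width': 42, 'height': 39, 'depth': 147}
{'width': 42, 'height': 39, 'added': 82}
{'width': 42, 'height': 39, 'depth': 147}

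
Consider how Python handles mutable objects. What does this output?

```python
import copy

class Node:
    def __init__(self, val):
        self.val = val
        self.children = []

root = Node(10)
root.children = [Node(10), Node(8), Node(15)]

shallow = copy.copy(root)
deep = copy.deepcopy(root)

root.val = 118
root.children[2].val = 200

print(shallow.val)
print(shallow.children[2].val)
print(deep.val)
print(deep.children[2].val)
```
10
200
10
15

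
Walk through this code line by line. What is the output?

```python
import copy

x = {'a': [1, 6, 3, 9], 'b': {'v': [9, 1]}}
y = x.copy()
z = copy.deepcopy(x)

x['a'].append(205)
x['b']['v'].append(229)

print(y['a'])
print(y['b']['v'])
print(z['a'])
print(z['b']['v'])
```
[1, 6, 3, 9, 205]
[9, 1, 229]
[1, 6, 3, 9]
[9, 1]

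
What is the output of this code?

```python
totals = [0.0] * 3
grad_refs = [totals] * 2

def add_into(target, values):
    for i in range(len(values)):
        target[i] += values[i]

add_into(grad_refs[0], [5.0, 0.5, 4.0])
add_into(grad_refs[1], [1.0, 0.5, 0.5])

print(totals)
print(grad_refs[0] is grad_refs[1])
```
[6.0, 1.0, 4.5]
True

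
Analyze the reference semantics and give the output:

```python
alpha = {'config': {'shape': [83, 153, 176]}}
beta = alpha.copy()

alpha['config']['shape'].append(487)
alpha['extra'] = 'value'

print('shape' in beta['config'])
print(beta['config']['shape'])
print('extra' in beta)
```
True
[83, 153, 176, 487]
False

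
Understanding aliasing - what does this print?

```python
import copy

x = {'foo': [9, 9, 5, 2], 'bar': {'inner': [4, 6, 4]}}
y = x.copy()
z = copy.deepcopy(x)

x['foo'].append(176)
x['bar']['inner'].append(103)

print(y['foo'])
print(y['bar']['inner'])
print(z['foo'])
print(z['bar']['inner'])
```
[9, 9, 5, 2, 176]
[4, 6, 4, 103]
[9, 9, 5, 2]
[4, 6, 4]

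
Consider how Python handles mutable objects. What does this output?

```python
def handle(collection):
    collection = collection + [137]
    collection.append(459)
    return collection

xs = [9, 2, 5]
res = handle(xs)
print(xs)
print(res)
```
[9, 2, 5]
[9, 2, 5, 137, 459]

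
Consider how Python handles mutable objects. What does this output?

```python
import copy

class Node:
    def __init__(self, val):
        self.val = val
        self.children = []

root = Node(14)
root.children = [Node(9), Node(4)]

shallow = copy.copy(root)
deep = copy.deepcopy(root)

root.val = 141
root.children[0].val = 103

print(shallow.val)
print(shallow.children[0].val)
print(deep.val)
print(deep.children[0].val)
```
14
103
14
9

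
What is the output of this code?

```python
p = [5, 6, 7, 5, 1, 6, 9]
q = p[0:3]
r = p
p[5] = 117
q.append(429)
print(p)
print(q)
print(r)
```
[5, 6, 7, 5, 1, 117, 9]
[5, 6, 7, 429]
[5, 6, 7, 5, 1, 117, 9]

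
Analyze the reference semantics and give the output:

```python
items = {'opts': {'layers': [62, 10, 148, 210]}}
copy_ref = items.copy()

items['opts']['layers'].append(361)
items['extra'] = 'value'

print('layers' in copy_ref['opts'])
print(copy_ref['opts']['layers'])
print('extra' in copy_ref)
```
True
[62, 10, 148, 210, 361]
False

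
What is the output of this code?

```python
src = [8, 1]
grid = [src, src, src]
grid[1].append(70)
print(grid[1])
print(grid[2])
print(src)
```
[8, 1, 70]
[8, 1, 70]
[8, 1, 70]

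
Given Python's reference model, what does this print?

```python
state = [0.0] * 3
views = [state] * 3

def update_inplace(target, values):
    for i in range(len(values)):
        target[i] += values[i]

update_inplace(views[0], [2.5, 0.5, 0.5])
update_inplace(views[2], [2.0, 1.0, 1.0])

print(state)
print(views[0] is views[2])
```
[4.5, 1.5, 1.5]
True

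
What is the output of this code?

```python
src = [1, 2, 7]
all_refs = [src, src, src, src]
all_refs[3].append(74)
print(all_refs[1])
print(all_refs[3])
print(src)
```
[1, 2, 7, 74]
[1, 2, 7, 74]
[1, 2, 7, 74]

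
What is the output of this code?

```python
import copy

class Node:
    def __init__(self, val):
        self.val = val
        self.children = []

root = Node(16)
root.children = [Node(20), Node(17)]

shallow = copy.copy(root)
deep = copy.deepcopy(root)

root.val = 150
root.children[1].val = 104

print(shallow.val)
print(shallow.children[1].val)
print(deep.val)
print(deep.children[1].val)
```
16
104
16
17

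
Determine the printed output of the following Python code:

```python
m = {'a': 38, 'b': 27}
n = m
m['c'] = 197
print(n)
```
{'a': 38, 'b': 27, 'c': 197}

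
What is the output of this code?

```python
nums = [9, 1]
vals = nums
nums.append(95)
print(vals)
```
[9, 1, 95]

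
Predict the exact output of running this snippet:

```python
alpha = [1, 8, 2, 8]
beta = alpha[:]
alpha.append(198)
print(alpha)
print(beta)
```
[1, 8, 2, 8, 198]
[1, 8, 2, 8]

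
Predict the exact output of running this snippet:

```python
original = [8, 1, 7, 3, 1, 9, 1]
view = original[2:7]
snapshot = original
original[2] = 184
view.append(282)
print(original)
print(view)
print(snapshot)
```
[8, 1, 184, 3, 1, 9, 1]
[7, 3, 1, 9, 1, 282]
[8, 1, 184, 3, 1, 9, 1]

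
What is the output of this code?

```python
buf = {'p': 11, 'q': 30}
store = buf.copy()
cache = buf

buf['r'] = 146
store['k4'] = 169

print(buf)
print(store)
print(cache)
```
{'p': 11, 'q': 30, 'r': 146}
{'p': 11, 'q': 30, 'k4': 169}
{'p': 11, 'q': 30, 'r': 146}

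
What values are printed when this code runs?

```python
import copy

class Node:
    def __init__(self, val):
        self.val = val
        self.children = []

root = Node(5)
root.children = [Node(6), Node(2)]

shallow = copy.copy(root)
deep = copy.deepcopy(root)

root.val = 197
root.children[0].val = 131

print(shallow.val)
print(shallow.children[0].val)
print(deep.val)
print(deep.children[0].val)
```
5
131
5
6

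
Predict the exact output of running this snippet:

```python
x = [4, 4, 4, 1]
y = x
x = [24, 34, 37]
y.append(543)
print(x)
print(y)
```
[24, 34, 37]
[4, 4, 4, 1, 543]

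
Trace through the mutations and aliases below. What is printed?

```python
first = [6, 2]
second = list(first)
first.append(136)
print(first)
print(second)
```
[6, 2, 136]
[6, 2]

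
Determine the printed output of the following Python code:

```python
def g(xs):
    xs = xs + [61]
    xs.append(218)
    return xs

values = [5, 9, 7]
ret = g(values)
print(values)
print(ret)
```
[5, 9, 7]
[5, 9, 7, 61, 218]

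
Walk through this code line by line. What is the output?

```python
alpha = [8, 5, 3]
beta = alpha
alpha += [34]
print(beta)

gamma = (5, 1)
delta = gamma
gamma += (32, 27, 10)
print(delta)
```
[8, 5, 3, 34]
(5, 1)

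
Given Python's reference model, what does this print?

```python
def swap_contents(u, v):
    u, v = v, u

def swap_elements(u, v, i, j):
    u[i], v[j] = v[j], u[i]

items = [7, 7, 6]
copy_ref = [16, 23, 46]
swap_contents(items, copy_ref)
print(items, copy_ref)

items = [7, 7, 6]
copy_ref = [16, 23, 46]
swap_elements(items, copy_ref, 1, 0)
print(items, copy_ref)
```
[7, 7, 6] [16, 23, 46]
[7, 16, 6] [7, 23, 46]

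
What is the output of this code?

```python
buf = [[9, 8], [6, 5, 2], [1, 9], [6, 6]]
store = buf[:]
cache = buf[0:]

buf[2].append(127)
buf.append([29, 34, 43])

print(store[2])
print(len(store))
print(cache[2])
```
[1, 9, 127]
4
[1, 9, 127]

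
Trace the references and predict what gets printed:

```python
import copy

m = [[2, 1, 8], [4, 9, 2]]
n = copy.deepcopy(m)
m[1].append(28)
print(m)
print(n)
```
[[2, 1, 8], [4, 9, 2, 28]]
[[2, 1, 8], [4, 9, 2]]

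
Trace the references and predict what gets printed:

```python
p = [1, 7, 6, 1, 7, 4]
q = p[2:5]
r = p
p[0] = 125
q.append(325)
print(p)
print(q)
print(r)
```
[125, 7, 6, 1, 7, 4]
[6, 1, 7, 325]
[125, 7, 6, 1, 7, 4]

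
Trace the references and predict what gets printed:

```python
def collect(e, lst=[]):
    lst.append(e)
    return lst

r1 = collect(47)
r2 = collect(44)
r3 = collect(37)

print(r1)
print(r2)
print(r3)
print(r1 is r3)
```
[47, 44, 37]
[47, 44, 37]
[47, 44, 37]
True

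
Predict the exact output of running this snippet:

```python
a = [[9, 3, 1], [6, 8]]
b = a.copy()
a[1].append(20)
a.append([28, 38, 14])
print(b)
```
[[9, 3, 1], [6, 8, 20]]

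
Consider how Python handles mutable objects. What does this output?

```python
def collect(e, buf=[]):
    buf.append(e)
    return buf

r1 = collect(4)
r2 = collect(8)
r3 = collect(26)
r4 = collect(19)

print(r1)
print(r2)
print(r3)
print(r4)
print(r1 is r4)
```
[4, 8, 26, 19]
[4, 8, 26, 19]
[4, 8, 26, 19]
[4, 8, 26, 19]
True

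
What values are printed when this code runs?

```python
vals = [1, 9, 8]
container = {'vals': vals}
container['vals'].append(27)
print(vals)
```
[1, 9, 8, 27]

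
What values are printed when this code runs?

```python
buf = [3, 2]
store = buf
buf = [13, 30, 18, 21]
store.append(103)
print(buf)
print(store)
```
[13, 30, 18, 21]
[3, 2, 103]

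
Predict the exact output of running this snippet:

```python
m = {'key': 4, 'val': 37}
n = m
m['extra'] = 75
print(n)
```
{'key': 4, 'val': 37, 'extra': 75}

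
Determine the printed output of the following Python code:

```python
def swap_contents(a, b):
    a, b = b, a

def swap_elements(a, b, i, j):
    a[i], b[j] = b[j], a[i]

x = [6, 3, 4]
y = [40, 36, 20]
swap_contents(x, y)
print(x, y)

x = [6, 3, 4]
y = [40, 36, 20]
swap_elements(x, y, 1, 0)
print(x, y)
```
[6, 3, 4] [40, 36, 20]
[6, 40, 4] [3, 36, 20]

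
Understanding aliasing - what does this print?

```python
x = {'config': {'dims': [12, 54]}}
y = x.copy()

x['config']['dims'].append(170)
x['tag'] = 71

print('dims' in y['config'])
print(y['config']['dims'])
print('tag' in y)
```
True
[12, 54, 170]
False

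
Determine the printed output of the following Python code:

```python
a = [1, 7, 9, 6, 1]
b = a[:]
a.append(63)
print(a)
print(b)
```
[1, 7, 9, 6, 1, 63]
[1, 7, 9, 6, 1]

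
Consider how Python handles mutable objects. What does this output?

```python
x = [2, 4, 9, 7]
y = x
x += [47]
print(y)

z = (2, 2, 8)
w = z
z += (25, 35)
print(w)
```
[2, 4, 9, 7, 47]
(2, 2, 8)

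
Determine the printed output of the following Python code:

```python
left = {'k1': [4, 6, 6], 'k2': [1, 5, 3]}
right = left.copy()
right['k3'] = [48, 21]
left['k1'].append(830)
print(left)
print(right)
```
{'k1': [4, 6, 6, 830], 'k2': [1, 5, 3]}
{'k1': [4, 6, 6, 830], 'k2': [1, 5, 3], 'k3': [48, 21]}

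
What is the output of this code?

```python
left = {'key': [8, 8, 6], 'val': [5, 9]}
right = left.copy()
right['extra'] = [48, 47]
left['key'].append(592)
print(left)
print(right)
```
{'key': [8, 8, 6, 592], 'val': [5, 9]}
{'key': [8, 8, 6, 592], 'val': [5, 9], 'extra': [48, 47]}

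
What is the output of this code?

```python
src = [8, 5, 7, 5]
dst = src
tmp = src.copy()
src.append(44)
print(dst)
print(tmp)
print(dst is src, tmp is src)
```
[8, 5, 7, 5, 44]
[8, 5, 7, 5]
True False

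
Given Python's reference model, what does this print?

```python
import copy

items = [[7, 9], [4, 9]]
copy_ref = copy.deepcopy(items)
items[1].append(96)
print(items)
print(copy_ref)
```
[[7, 9], [4, 9, 96]]
[[7, 9], [4, 9]]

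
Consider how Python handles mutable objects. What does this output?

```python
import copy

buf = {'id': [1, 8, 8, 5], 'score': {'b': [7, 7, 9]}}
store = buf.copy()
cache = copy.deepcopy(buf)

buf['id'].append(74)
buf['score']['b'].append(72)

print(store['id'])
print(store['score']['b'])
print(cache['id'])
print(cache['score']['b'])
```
[1, 8, 8, 5, 74]
[7, 7, 9, 72]
[1, 8, 8, 5]
[7, 7, 9]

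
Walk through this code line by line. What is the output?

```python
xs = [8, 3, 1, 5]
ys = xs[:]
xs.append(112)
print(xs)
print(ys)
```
[8, 3, 1, 5, 112]
[8, 3, 1, 5]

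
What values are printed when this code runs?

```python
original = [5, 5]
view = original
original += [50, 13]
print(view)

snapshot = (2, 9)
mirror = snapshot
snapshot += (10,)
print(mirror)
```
[5, 5, 50, 13]
(2, 9)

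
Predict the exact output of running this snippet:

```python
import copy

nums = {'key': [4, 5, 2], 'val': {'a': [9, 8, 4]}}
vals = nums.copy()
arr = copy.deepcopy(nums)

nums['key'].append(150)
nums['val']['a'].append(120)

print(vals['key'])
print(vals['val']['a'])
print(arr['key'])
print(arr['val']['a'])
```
[4, 5, 2, 150]
[9, 8, 4, 120]
[4, 5, 2]
[9, 8, 4]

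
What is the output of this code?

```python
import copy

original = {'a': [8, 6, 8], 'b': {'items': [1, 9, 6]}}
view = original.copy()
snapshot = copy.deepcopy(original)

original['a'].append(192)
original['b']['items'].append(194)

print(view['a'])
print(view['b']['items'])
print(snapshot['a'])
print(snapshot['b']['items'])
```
[8, 6, 8, 192]
[1, 9, 6, 194]
[8, 6, 8]
[1, 9, 6]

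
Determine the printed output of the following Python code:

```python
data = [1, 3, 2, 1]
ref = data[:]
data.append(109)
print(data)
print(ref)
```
[1, 3, 2, 1, 109]
[1, 3, 2, 1]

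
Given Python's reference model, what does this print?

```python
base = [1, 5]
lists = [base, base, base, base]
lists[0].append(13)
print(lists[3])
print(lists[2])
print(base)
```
[1, 5, 13]
[1, 5, 13]
[1, 5, 13]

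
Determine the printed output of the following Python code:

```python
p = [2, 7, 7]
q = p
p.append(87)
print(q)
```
[2, 7, 7, 87]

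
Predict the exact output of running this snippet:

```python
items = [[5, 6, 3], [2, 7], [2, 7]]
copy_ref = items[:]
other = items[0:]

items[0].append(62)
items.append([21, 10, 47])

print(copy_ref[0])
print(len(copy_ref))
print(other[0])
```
[5, 6, 3, 62]
3
[5, 6, 3, 62]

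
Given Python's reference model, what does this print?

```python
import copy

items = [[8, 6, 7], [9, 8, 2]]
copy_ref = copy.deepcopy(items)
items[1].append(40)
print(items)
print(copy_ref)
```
[[8, 6, 7], [9, 8, 2, 40]]
[[8, 6, 7], [9, 8, 2]]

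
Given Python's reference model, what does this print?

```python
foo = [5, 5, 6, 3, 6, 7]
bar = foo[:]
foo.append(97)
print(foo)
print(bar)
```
[5, 5, 6, 3, 6, 7, 97]
[5, 5, 6, 3, 6, 7]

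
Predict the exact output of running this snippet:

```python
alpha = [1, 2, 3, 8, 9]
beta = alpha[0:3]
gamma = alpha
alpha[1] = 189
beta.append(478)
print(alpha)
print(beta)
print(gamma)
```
[1, 189, 3, 8, 9]
[1, 2, 3, 478]
[1, 189, 3, 8, 9]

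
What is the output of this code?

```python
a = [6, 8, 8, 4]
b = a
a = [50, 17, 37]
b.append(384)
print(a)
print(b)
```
[50, 17, 37]
[6, 8, 8, 4, 384]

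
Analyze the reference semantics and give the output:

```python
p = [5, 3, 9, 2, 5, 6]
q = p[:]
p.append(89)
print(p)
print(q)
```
[5, 3, 9, 2, 5, 6, 89]
[5, 3, 9, 2, 5, 6]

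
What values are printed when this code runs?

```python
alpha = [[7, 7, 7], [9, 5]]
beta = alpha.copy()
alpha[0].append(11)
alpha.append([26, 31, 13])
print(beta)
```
[[7, 7, 7, 11], [9, 5]]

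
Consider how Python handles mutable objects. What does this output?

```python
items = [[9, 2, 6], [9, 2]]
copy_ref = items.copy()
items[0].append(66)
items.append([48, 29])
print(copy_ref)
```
[[9, 2, 6, 66], [9, 2]]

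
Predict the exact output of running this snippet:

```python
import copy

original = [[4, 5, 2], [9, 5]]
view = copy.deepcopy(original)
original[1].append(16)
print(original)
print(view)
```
[[4, 5, 2], [9, 5, 16]]
[[4, 5, 2], [9, 5]]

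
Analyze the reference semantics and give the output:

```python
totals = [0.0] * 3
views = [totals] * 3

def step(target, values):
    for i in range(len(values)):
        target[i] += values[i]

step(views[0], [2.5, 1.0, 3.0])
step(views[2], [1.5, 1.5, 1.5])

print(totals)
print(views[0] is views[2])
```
[4.0, 2.5, 4.5]
True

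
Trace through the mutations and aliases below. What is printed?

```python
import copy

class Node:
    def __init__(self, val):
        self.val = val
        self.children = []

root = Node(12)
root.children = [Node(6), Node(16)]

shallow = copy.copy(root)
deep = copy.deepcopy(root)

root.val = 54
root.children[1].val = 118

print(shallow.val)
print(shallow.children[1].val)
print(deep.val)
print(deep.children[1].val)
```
12
118
12
16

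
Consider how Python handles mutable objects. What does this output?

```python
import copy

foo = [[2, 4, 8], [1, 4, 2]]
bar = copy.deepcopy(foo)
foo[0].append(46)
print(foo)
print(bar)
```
[[2, 4, 8, 46], [1, 4, 2]]
[[2, 4, 8], [1, 4, 2]]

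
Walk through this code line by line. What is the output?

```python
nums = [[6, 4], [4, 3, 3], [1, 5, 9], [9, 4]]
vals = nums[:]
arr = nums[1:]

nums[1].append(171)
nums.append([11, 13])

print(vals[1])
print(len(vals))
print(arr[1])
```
[4, 3, 3, 171]
4
[1, 5, 9]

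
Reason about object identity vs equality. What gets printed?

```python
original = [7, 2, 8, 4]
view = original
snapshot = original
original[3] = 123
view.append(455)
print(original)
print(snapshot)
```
[7, 2, 8, 123, 455]
[7, 2, 8, 123, 455]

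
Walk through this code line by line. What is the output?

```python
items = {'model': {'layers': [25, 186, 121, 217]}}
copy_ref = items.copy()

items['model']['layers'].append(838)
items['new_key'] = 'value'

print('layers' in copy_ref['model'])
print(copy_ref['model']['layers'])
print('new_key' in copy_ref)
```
True
[25, 186, 121, 217, 838]
False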